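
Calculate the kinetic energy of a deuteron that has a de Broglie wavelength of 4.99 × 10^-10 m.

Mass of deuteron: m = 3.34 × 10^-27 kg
2.64 × 10^-22 J (or 1.65 × 10^-3 eV)

From λ = h/√(2mKE), we solve for KE:

λ² = h²/(2mKE)
KE = h²/(2mλ²)
KE = (6.626 × 10^-34 J·s)² / (2 × 3.34 × 10^-27 kg × (4.99 × 10^-10 m)²)
KE = 2.64 × 10^-22 J
KE = 1.65 × 10^-3 eV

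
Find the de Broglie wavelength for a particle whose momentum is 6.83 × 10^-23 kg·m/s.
9.70 × 10^-12 m

Using the de Broglie relation λ = h/p:

λ = h/p
λ = (6.626 × 10^-34 J·s) / (6.83 × 10^-23 kg·m/s)
λ = 9.70 × 10^-12 m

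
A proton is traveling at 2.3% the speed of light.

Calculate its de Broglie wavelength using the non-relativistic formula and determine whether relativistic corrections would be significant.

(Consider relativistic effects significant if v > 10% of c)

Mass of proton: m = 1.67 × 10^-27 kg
No, relativistic corrections are not needed.

Using the non-relativistic de Broglie formula λ = h/(mv):

v = 2.3% × c = 6.895 × 10^6 m/s

λ = h/(mv)
λ = (6.626 × 10^-34 J·s) / (1.67 × 10^-27 kg × 6.895 × 10^6 m/s)
λ = 5.75 × 10^-14 m

Since v = 2.3% of c < 10% of c, relativistic corrections are NOT significant and this non-relativistic result is a good approximation.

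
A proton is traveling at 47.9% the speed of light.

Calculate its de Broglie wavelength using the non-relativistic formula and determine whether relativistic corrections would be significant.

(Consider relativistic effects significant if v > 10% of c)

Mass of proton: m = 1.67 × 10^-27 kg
Yes, relativistic corrections are needed.

Using the non-relativistic de Broglie formula λ = h/(mv):

v = 47.9% × c = 1.436 × 10^8 m/s

λ = h/(mv)
λ = (6.626 × 10^-34 J·s) / (1.67 × 10^-27 kg × 1.436 × 10^8 m/s)
λ = 2.76 × 10^-15 m

Since v = 47.9% of c > 10% of c, relativistic corrections ARE significant and the actual wavelength would differ from this non-relativistic estimate.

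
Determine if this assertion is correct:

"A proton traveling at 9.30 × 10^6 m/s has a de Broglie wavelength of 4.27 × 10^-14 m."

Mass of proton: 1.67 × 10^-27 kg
True

The claim is correct.

Using λ = h/(mv):
λ = (6.626 × 10^-34 J·s) / (1.67 × 10^-27 kg × 9.30 × 10^6 m/s)
λ = 4.27 × 10^-14 m

This matches the claimed value.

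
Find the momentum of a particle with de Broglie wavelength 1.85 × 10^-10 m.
3.58 × 10^-24 kg·m/s

From the de Broglie relation λ = h/p, we solve for p:

p = h/λ
p = (6.626 × 10^-34 J·s) / (1.85 × 10^-10 m)
p = 3.58 × 10^-24 kg·m/s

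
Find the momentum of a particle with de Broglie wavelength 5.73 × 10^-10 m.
1.16 × 10^-24 kg·m/s

From the de Broglie relation λ = h/p, we solve for p:

p = h/λ
p = (6.626 × 10^-34 J·s) / (5.73 × 10^-10 m)
p = 1.16 × 10^-24 kg·m/s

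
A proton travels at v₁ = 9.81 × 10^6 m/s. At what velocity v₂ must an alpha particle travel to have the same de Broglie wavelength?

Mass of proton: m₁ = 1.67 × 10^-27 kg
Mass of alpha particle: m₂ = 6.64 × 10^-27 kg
v₂ = 2.47 × 10^6 m/s

For equal de Broglie wavelengths: λ₁ = λ₂

h/(m₁v₁) = h/(m₂v₂)
m₁v₁ = m₂v₂
v₂ = v₁ · (m₁/m₂)

v₂ = 9.81 × 10^6 m/s × (1.67 × 10^-27 kg / 6.64 × 10^-27 kg)
v₂ = 2.47 × 10^6 m/s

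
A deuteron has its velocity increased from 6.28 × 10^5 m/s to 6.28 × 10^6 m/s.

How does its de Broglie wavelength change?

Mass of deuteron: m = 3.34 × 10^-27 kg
The wavelength decreases by a factor of 10.

Using λ = h/(mv):

Initial wavelength: λ₁ = h/(mv₁) = 3.16 × 10^-13 m
Final wavelength: λ₂ = h/(mv₂) = 3.16 × 10^-14 m

Since λ ∝ 1/v, when velocity increases by a factor of 10, the wavelength decreases by a factor of 10.

λ₂/λ₁ = v₁/v₂ = 1/10

The wavelength decreases by a factor of 10.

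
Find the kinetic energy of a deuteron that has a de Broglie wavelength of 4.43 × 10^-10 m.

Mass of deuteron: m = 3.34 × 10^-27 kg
3.35 × 10^-22 J (or 2.09 × 10^-3 eV)

From λ = h/√(2mKE), we solve for KE:

λ² = h²/(2mKE)
KE = h²/(2mλ²)
KE = (6.626 × 10^-34 J·s)² / (2 × 3.34 × 10^-27 kg × (4.43 × 10^-10 m)²)
KE = 3.35 × 10^-22 J
KE = 2.09 × 10^-3 eV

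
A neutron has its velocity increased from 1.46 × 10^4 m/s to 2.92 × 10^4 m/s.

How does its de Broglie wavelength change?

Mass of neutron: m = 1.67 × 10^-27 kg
The wavelength decreases by a factor of 2.

Using λ = h/(mv):

Initial wavelength: λ₁ = h/(mv₁) = 2.72 × 10^-11 m
Final wavelength: λ₂ = h/(mv₂) = 1.36 × 10^-11 m

Since λ ∝ 1/v, when velocity increases by a factor of 2, the wavelength decreases by a factor of 2.

λ₂/λ₁ = v₁/v₂ = 1/2

The wavelength decreases by a factor of 2.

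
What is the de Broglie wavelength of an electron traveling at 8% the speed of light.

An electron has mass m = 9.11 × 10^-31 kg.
3.03 × 10^-11 m

Using the de Broglie relation λ = h/(mv):

v = 8% × c = 2.398 × 10^7 m/s

λ = h/(mv)
λ = (6.626 × 10^-34 J·s) / (9.11 × 10^-31 kg × 2.398 × 10^7 m/s)
λ = 3.03 × 10^-11 m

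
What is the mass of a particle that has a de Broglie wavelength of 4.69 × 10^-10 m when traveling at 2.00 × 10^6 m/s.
7.06 × 10^-31 kg

From the de Broglie relation λ = h/(mv), we solve for m:

m = h/(λv)
m = (6.626 × 10^-34 J·s) / (4.69 × 10^-10 m × 2.00 × 10^6 m/s)
m = 7.06 × 10^-31 kg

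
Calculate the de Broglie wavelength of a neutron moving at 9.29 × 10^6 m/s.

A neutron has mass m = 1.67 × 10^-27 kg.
4.27 × 10^-14 m

Using the de Broglie relation λ = h/(mv):

λ = h/(mv)
λ = (6.626 × 10^-34 J·s) / (1.67 × 10^-27 kg × 9.29 × 10^6 m/s)
λ = 4.27 × 10^-14 m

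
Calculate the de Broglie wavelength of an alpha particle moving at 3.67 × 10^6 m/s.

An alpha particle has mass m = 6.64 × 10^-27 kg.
2.72 × 10^-14 m

Using the de Broglie relation λ = h/(mv):

λ = h/(mv)
λ = (6.626 × 10^-34 J·s) / (6.64 × 10^-27 kg × 3.67 × 10^6 m/s)
λ = 2.72 × 10^-14 m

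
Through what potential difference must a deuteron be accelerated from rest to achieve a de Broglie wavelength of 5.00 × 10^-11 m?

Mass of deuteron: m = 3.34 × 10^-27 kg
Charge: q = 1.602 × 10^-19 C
1.64 × 10^-1 V

From λ = h/√(2mqV), we solve for V:

λ² = h²/(2mqV)
V = h²/(2mqλ²)
V = (6.626 × 10^-34 J·s)² / (2 × 3.34 × 10^-27 kg × 1.602 × 10^-19 C × (5.00 × 10^-11 m)²)
V = 1.64 × 10^-1 V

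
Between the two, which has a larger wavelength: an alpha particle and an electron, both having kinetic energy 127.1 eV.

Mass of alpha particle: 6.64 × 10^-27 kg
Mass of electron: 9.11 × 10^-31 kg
The electron has the longer wavelength.

Using λ = h/√(2mKE):

For alpha particle: λ₁ = h/√(2m₁KE) = 1.27 × 10^-12 m
For electron: λ₂ = h/√(2m₂KE) = 1.09 × 10^-10 m

Since λ ∝ 1/√m at constant kinetic energy, the lighter particle has the longer wavelength.

The electron has the longer de Broglie wavelength.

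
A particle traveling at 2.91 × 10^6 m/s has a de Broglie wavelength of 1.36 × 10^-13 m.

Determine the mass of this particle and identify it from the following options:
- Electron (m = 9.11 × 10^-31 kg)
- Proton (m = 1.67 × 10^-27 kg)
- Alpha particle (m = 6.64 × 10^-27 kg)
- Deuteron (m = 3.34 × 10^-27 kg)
The particle is a proton.

From λ = h/(mv), solve for mass:

m = h/(λv)
m = (6.626 × 10^-34 J·s) / (1.36 × 10^-13 m × 2.91 × 10^6 m/s)
m = 1.67 × 10^-27 kg

Comparing with the listed masses, this is closest to a proton.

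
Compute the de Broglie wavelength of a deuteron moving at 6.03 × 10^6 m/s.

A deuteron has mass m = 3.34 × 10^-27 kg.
3.29 × 10^-14 m

Using the de Broglie relation λ = h/(mv):

λ = h/(mv)
λ = (6.626 × 10^-34 J·s) / (3.34 × 10^-27 kg × 6.03 × 10^6 m/s)
λ = 3.29 × 10^-14 m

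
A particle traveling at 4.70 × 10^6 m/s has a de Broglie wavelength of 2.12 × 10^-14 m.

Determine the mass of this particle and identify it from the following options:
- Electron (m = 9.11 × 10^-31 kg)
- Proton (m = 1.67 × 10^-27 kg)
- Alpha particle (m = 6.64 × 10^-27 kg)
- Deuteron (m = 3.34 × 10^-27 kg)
The particle is an alpha particle.

From λ = h/(mv), solve for mass:

m = h/(λv)
m = (6.626 × 10^-34 J·s) / (2.12 × 10^-14 m × 4.70 × 10^6 m/s)
m = 6.65 × 10^-27 kg

Comparing with the listed masses, this is closest to an alpha particle.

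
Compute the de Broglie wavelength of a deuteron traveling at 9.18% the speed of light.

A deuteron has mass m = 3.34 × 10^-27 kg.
7.21 × 10^-15 m

Using the de Broglie relation λ = h/(mv):

v = 9.18% × c = 2.752 × 10^7 m/s

λ = h/(mv)
λ = (6.626 × 10^-34 J·s) / (3.34 × 10^-27 kg × 2.752 × 10^7 m/s)
λ = 7.21 × 10^-15 m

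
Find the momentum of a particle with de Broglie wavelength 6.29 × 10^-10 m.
1.05 × 10^-24 kg·m/s

From the de Broglie relation λ = h/p, we solve for p:

p = h/λ
p = (6.626 × 10^-34 J·s) / (6.29 × 10^-10 m)
p = 1.05 × 10^-24 kg·m/s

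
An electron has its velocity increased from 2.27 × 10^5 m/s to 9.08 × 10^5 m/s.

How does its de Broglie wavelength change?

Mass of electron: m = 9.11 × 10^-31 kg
The wavelength decreases by a factor of 4.

Using λ = h/(mv):

Initial wavelength: λ₁ = h/(mv₁) = 3.20 × 10^-9 m
Final wavelength: λ₂ = h/(mv₂) = 8.01 × 10^-10 m

Since λ ∝ 1/v, when velocity increases by a factor of 4, the wavelength decreases by a factor of 4.

λ₂/λ₁ = v₁/v₂ = 1/4

The wavelength decreases by a factor of 4.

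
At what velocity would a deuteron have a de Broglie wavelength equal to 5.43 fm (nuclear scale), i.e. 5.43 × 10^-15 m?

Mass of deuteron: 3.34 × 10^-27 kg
3.65 × 10^7 m/s

From λ = h/(mv), solve for v:

v = h/(mλ)
v = (6.626 × 10^-34 J·s) / (3.34 × 10^-27 kg × 5.43 × 10^-15 m)
v = 3.65 × 10^7 m/s

Note: This velocity is 12.2% of the speed of light, so relativistic corrections would be needed for a more accurate calculation.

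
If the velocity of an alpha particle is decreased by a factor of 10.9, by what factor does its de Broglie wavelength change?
The wavelength increases by a factor of 10.9.

From λ = h/(mv), the wavelength is inversely proportional to velocity:

λ ∝ 1/v

If v → v/10.9, then λ → 10.9λ

When velocity is decreased by a factor of 10.9, the wavelength increases by a factor of 10.9.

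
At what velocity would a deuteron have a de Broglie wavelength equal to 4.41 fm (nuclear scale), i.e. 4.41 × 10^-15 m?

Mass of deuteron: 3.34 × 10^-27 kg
4.50 × 10^7 m/s

From λ = h/(mv), solve for v:

v = h/(mλ)
v = (6.626 × 10^-34 J·s) / (3.34 × 10^-27 kg × 4.41 × 10^-15 m)
v = 4.50 × 10^7 m/s

Note: This velocity is 15.0% of the speed of light, so relativistic corrections would be needed for a more accurate calculation.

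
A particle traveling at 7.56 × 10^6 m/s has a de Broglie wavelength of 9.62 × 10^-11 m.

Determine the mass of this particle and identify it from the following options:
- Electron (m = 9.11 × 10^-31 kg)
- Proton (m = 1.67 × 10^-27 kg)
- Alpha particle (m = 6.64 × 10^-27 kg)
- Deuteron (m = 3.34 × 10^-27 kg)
The particle is an electron.

From λ = h/(mv), solve for mass:

m = h/(λv)
m = (6.626 × 10^-34 J·s) / (9.62 × 10^-11 m × 7.56 × 10^6 m/s)
m = 9.11 × 10^-31 kg

Comparing with the listed masses, this is closest to an electron.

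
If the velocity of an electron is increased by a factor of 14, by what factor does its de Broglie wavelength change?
The wavelength decreases by a factor of 14.

From λ = h/(mv), the wavelength is inversely proportional to velocity:

λ ∝ 1/v

If v → 14v, then λ → λ/14

When velocity is increased by a factor of 14, the wavelength decreases by a factor of 14.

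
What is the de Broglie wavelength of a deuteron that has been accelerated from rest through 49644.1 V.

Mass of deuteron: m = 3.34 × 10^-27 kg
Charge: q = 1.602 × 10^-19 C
9.09 × 10^-14 m

When a particle is accelerated through voltage V, it gains kinetic energy KE = qV.

The de Broglie wavelength is then λ = h/√(2mqV):

λ = h/√(2mqV)
λ = (6.626 × 10^-34 J·s) / √(2 × 3.34 × 10^-27 kg × 1.602 × 10^-19 C × 49644.1 V)
λ = 9.09 × 10^-14 m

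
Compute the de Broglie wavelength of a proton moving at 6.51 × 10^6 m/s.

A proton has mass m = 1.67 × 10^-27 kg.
6.09 × 10^-14 m

Using the de Broglie relation λ = h/(mv):

λ = h/(mv)
λ = (6.626 × 10^-34 J·s) / (1.67 × 10^-27 kg × 6.51 × 10^6 m/s)
λ = 6.09 × 10^-14 m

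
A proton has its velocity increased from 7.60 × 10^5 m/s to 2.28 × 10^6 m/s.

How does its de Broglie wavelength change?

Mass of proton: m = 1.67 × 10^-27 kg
The wavelength decreases by a factor of 3.

Using λ = h/(mv):

Initial wavelength: λ₁ = h/(mv₁) = 5.22 × 10^-13 m
Final wavelength: λ₂ = h/(mv₂) = 1.74 × 10^-13 m

Since λ ∝ 1/v, when velocity increases by a factor of 3, the wavelength decreases by a factor of 3.

λ₂/λ₁ = v₁/v₂ = 1/3

The wavelength decreases by a factor of 3.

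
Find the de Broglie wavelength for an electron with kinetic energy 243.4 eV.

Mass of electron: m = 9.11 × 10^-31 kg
7.86 × 10^-11 m

Using λ = h/√(2mKE):

First convert KE to Joules: KE = 243.4 eV = 3.900 × 10^-17 J

λ = h/√(2mKE)
λ = (6.626 × 10^-34 J·s) / √(2 × 9.11 × 10^-31 kg × 3.900 × 10^-17 J)
λ = 7.86 × 10^-11 m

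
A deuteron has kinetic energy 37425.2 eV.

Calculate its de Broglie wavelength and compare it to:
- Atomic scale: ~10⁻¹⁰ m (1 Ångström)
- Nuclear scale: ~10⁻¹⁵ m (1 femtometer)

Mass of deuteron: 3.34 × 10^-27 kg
λ = 1.05 × 10^-13 m, which is between nuclear and atomic scales.

Using λ = h/√(2mKE):

KE = 37425.2 eV = 5.996 × 10^-15 J

λ = h/√(2mKE)
λ = (6.626 × 10^-34 J·s) / √(2 × 3.34 × 10^-27 kg × 5.996 × 10^-15 J)
λ = 1.05 × 10^-13 m

Comparison:
- Atomic scale (10⁻¹⁰ m): λ is 0.001× this size
- Nuclear scale (10⁻¹⁵ m): λ is 1e+02× this size

The wavelength is between nuclear and atomic scales.

This wavelength is appropriate for probing atomic structure but too large for nuclear physics experiments.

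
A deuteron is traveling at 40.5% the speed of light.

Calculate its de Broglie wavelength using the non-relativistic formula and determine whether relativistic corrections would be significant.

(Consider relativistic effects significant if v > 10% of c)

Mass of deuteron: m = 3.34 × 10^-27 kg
Yes, relativistic corrections are needed.

Using the non-relativistic de Broglie formula λ = h/(mv):

v = 40.5% × c = 1.214 × 10^8 m/s

λ = h/(mv)
λ = (6.626 × 10^-34 J·s) / (3.34 × 10^-27 kg × 1.214 × 10^8 m/s)
λ = 1.63 × 10^-15 m

Since v = 40.5% of c > 10% of c, relativistic corrections ARE significant and the actual wavelength would differ from this non-relativistic estimate.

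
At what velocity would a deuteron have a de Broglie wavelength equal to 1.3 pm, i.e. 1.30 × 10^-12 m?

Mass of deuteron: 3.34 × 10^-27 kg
1.53 × 10^5 m/s

From λ = h/(mv), solve for v:

v = h/(mλ)
v = (6.626 × 10^-34 J·s) / (3.34 × 10^-27 kg × 1.30 × 10^-12 m)
v = 1.53 × 10^5 m/s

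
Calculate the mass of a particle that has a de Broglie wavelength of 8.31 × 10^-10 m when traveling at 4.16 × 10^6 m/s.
1.92 × 10^-31 kg

From the de Broglie relation λ = h/(mv), we solve for m:

m = h/(λv)
m = (6.626 × 10^-34 J·s) / (8.31 × 10^-10 m × 4.16 × 10^6 m/s)
m = 1.92 × 10^-31 kg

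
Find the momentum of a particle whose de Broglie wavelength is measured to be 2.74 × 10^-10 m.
2.42 × 10^-24 kg·m/s

From the de Broglie relation λ = h/p, we solve for p:

p = h/λ
p = (6.626 × 10^-34 J·s) / (2.74 × 10^-10 m)
p = 2.42 × 10^-24 kg·m/s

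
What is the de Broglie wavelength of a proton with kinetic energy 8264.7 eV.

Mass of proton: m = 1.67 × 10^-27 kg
3.15 × 10^-13 m

Using λ = h/√(2mKE):

First convert KE to Joules: KE = 8264.7 eV = 1.324 × 10^-15 J

λ = h/√(2mKE)
λ = (6.626 × 10^-34 J·s) / √(2 × 1.67 × 10^-27 kg × 1.324 × 10^-15 J)
λ = 3.15 × 10^-13 m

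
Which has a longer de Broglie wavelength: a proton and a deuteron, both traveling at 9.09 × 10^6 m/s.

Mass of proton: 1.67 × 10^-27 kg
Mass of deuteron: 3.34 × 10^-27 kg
The proton has the longer wavelength.

Using λ = h/(mv), since both particles have the same velocity, the wavelength depends only on mass.

For proton: λ₁ = h/(m₁v) = 4.36 × 10^-14 m
For deuteron: λ₂ = h/(m₂v) = 2.18 × 10^-14 m

Since λ ∝ 1/m at constant velocity, the lighter particle has the longer wavelength.

The proton has the longer de Broglie wavelength.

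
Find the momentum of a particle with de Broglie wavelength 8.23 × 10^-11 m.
8.05 × 10^-24 kg·m/s

From the de Broglie relation λ = h/p, we solve for p:

p = h/λ
p = (6.626 × 10^-34 J·s) / (8.23 × 10^-11 m)
p = 8.05 × 10^-24 kg·m/s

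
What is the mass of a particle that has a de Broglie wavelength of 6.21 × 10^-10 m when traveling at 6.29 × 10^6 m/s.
1.70 × 10^-31 kg

From the de Broglie relation λ = h/(mv), we solve for m:

m = h/(λv)
m = (6.626 × 10^-34 J·s) / (6.21 × 10^-10 m × 6.29 × 10^6 m/s)
m = 1.70 × 10^-31 kg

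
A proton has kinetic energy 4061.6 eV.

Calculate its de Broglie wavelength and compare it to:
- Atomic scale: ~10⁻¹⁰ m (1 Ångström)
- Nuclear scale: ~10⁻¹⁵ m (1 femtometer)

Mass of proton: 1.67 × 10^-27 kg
λ = 4.49 × 10^-13 m, which is between nuclear and atomic scales.

Using λ = h/√(2mKE):

KE = 4061.6 eV = 6.507 × 10^-16 J

λ = h/√(2mKE)
λ = (6.626 × 10^-34 J·s) / √(2 × 1.67 × 10^-27 kg × 6.507 × 10^-16 J)
λ = 4.49 × 10^-13 m

Comparison:
- Atomic scale (10⁻¹⁰ m): λ is 0.0045× this size
- Nuclear scale (10⁻¹⁵ m): λ is 4.5e+02× this size

The wavelength is between nuclear and atomic scales.

This wavelength is appropriate for probing atomic structure but too large for nuclear physics experiments.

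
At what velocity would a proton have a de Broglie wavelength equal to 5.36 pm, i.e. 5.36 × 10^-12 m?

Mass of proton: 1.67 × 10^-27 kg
7.40 × 10^4 m/s

From λ = h/(mv), solve for v:

v = h/(mλ)
v = (6.626 × 10^-34 J·s) / (1.67 × 10^-27 kg × 5.36 × 10^-12 m)
v = 7.40 × 10^4 m/s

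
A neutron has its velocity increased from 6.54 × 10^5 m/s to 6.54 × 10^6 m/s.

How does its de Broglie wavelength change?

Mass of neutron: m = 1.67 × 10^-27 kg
The wavelength decreases by a factor of 10.

Using λ = h/(mv):

Initial wavelength: λ₁ = h/(mv₁) = 6.07 × 10^-13 m
Final wavelength: λ₂ = h/(mv₂) = 6.07 × 10^-14 m

Since λ ∝ 1/v, when velocity increases by a factor of 10, the wavelength decreases by a factor of 10.

λ₂/λ₁ = v₁/v₂ = 1/10

The wavelength decreases by a factor of 10.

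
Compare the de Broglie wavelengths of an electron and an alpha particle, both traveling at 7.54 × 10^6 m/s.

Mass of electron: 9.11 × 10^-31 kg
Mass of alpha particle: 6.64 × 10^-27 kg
The electron has the longer wavelength.

Using λ = h/(mv), since both particles have the same velocity, the wavelength depends only on mass.

For electron: λ₁ = h/(m₁v) = 9.65 × 10^-11 m
For alpha particle: λ₂ = h/(m₂v) = 1.32 × 10^-14 m

Since λ ∝ 1/m at constant velocity, the lighter particle has the longer wavelength.

The electron has the longer de Broglie wavelength.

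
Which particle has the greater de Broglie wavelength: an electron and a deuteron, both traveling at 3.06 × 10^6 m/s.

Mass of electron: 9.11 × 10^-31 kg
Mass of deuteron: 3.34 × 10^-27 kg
The electron has the longer wavelength.

Using λ = h/(mv), since both particles have the same velocity, the wavelength depends only on mass.

For electron: λ₁ = h/(m₁v) = 2.38 × 10^-10 m
For deuteron: λ₂ = h/(m₂v) = 6.48 × 10^-14 m

Since λ ∝ 1/m at constant velocity, the lighter particle has the longer wavelength.

The electron has the longer de Broglie wavelength.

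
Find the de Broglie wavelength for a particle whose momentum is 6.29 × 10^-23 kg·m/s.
1.05 × 10^-11 m

Using the de Broglie relation λ = h/p:

λ = h/p
λ = (6.626 × 10^-34 J·s) / (6.29 × 10^-23 kg·m/s)
λ = 1.05 × 10^-11 m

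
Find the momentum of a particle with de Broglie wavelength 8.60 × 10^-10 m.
7.70 × 10^-25 kg·m/s

From the de Broglie relation λ = h/p, we solve for p:

p = h/λ
p = (6.626 × 10^-34 J·s) / (8.60 × 10^-10 m)
p = 7.70 × 10^-25 kg·m/s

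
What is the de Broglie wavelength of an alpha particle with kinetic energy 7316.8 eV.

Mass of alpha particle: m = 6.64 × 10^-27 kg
1.68 × 10^-13 m

Using λ = h/√(2mKE):

First convert KE to Joules: KE = 7316.8 eV = 1.172 × 10^-15 J

λ = h/√(2mKE)
λ = (6.626 × 10^-34 J·s) / √(2 × 6.64 × 10^-27 kg × 1.172 × 10^-15 J)
λ = 1.68 × 10^-13 m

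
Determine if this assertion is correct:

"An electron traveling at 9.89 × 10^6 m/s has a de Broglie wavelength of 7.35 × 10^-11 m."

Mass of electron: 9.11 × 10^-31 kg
True

The claim is correct.

Using λ = h/(mv):
λ = (6.626 × 10^-34 J·s) / (9.11 × 10^-31 kg × 9.89 × 10^6 m/s)
λ = 7.35 × 10^-11 m

This matches the claimed value.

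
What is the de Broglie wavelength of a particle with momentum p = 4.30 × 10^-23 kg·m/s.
1.54 × 10^-11 m

Using the de Broglie relation λ = h/p:

λ = h/p
λ = (6.626 × 10^-34 J·s) / (4.30 × 10^-23 kg·m/s)
λ = 1.54 × 10^-11 m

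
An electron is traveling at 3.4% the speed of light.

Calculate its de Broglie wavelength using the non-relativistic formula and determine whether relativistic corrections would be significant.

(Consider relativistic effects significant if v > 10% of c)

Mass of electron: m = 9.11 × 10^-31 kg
No, relativistic corrections are not needed.

Using the non-relativistic de Broglie formula λ = h/(mv):

v = 3.4% × c = 1.019 × 10^7 m/s

λ = h/(mv)
λ = (6.626 × 10^-34 J·s) / (9.11 × 10^-31 kg × 1.019 × 10^7 m/s)
λ = 7.14 × 10^-11 m

Since v = 3.4% of c < 10% of c, relativistic corrections are NOT significant and this non-relativistic result is a good approximation.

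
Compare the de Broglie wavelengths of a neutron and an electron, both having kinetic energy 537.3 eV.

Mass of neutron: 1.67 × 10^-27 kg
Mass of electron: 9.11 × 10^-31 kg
The electron has the longer wavelength.

Using λ = h/√(2mKE):

For neutron: λ₁ = h/√(2m₁KE) = 1.24 × 10^-12 m
For electron: λ₂ = h/√(2m₂KE) = 5.29 × 10^-11 m

Since λ ∝ 1/√m at constant kinetic energy, the lighter particle has the longer wavelength.

The electron has the longer de Broglie wavelength.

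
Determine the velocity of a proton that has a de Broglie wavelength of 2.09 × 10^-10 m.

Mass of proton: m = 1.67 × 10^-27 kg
1.90 × 10^3 m/s

From the de Broglie relation λ = h/(mv), we solve for v:

v = h/(mλ)
v = (6.626 × 10^-34 J·s) / (1.67 × 10^-27 kg × 2.09 × 10^-10 m)
v = 1.90 × 10^3 m/s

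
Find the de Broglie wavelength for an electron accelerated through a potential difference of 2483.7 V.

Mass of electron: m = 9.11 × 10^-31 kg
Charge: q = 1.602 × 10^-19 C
2.46 × 10^-11 m

When a particle is accelerated through voltage V, it gains kinetic energy KE = qV.

The de Broglie wavelength is then λ = h/√(2mqV):

λ = h/√(2mqV)
λ = (6.626 × 10^-34 J·s) / √(2 × 9.11 × 10^-31 kg × 1.602 × 10^-19 C × 2483.7 V)
λ = 2.46 × 10^-11 m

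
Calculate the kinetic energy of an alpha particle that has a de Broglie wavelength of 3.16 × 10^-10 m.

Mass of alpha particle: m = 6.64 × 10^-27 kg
3.31 × 10^-22 J (or 2.07 × 10^-3 eV)

From λ = h/√(2mKE), we solve for KE:

λ² = h²/(2mKE)
KE = h²/(2mλ²)
KE = (6.626 × 10^-34 J·s)² / (2 × 6.64 × 10^-27 kg × (3.16 × 10^-10 m)²)
KE = 3.31 × 10^-22 J
KE = 2.07 × 10^-3 eV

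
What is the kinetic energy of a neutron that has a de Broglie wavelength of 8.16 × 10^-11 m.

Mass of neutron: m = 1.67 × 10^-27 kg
1.97 × 10^-20 J (or 0.123 eV)

From λ = h/√(2mKE), we solve for KE:

λ² = h²/(2mKE)
KE = h²/(2mλ²)
KE = (6.626 × 10^-34 J·s)² / (2 × 1.67 × 10^-27 kg × (8.16 × 10^-11 m)²)
KE = 1.97 × 10^-20 J
KE = 0.123 eV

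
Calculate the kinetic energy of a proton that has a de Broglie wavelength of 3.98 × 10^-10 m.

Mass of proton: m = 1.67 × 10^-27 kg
8.30 × 10^-22 J (or 5.18 × 10^-3 eV)

From λ = h/√(2mKE), we solve for KE:

λ² = h²/(2mKE)
KE = h²/(2mλ²)
KE = (6.626 × 10^-34 J·s)² / (2 × 1.67 × 10^-27 kg × (3.98 × 10^-10 m)²)
KE = 8.30 × 10^-22 J
KE = 5.18 × 10^-3 eV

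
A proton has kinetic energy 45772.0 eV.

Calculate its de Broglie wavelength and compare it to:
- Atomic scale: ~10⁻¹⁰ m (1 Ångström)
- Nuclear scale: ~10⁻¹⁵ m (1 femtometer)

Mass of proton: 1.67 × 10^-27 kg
λ = 1.34 × 10^-13 m, which is between nuclear and atomic scales.

Using λ = h/√(2mKE):

KE = 45772.0 eV = 7.333 × 10^-15 J

λ = h/√(2mKE)
λ = (6.626 × 10^-34 J·s) / √(2 × 1.67 × 10^-27 kg × 7.333 × 10^-15 J)
λ = 1.34 × 10^-13 m

Comparison:
- Atomic scale (10⁻¹⁰ m): λ is 0.0013× this size
- Nuclear scale (10⁻¹⁵ m): λ is 1.3e+02× this size

The wavelength is between nuclear and atomic scales.

This wavelength is appropriate for probing atomic structure but too large for nuclear physics experiments.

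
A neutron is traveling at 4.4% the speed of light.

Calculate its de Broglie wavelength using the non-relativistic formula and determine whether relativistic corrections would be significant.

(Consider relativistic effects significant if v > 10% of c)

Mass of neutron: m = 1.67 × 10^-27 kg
No, relativistic corrections are not needed.

Using the non-relativistic de Broglie formula λ = h/(mv):

v = 4.4% × c = 1.319 × 10^7 m/s

λ = h/(mv)
λ = (6.626 × 10^-34 J·s) / (1.67 × 10^-27 kg × 1.319 × 10^7 m/s)
λ = 3.01 × 10^-14 m

Since v = 4.4% of c < 10% of c, relativistic corrections are NOT significant and this non-relativistic result is a good approximation.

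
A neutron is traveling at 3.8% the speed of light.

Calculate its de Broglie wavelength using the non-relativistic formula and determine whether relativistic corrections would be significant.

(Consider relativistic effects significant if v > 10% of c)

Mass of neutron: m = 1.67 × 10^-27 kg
No, relativistic corrections are not needed.

Using the non-relativistic de Broglie formula λ = h/(mv):

v = 3.8% × c = 1.139 × 10^7 m/s

λ = h/(mv)
λ = (6.626 × 10^-34 J·s) / (1.67 × 10^-27 kg × 1.139 × 10^7 m/s)
λ = 3.48 × 10^-14 m

Since v = 3.8% of c < 10% of c, relativistic corrections are NOT significant and this non-relativistic result is a good approximation.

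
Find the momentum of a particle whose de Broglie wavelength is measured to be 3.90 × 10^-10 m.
1.70 × 10^-24 kg·m/s

From the de Broglie relation λ = h/p, we solve for p:

p = h/λ
p = (6.626 × 10^-34 J·s) / (3.90 × 10^-10 m)
p = 1.70 × 10^-24 kg·m/s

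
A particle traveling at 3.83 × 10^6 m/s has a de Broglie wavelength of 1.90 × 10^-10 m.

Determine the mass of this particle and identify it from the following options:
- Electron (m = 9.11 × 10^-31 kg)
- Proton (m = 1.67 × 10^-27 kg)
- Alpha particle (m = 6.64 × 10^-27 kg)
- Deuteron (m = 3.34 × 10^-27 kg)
The particle is an electron.

From λ = h/(mv), solve for mass:

m = h/(λv)
m = (6.626 × 10^-34 J·s) / (1.90 × 10^-10 m × 3.83 × 10^6 m/s)
m = 9.11 × 10^-31 kg

Comparing with the listed masses, this is closest to an electron.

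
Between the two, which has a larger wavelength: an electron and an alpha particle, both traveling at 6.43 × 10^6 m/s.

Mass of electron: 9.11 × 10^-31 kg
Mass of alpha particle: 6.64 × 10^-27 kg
The electron has the longer wavelength.

Using λ = h/(mv), since both particles have the same velocity, the wavelength depends only on mass.

For electron: λ₁ = h/(m₁v) = 1.13 × 10^-10 m
For alpha particle: λ₂ = h/(m₂v) = 1.55 × 10^-14 m

Since λ ∝ 1/m at constant velocity, the lighter particle has the longer wavelength.

The electron has the longer de Broglie wavelength.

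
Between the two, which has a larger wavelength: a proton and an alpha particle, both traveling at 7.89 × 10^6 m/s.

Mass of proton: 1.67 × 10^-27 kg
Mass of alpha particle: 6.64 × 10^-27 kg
The proton has the longer wavelength.

Using λ = h/(mv), since both particles have the same velocity, the wavelength depends only on mass.

For proton: λ₁ = h/(m₁v) = 5.03 × 10^-14 m
For alpha particle: λ₂ = h/(m₂v) = 1.26 × 10^-14 m

Since λ ∝ 1/m at constant velocity, the lighter particle has the longer wavelength.

The proton has the longer de Broglie wavelength.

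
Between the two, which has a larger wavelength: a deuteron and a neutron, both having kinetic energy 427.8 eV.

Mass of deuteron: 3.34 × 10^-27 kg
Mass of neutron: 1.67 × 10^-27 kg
The neutron has the longer wavelength.

Using λ = h/√(2mKE):

For deuteron: λ₁ = h/√(2m₁KE) = 9.79 × 10^-13 m
For neutron: λ₂ = h/√(2m₂KE) = 1.38 × 10^-12 m

Since λ ∝ 1/√m at constant kinetic energy, the lighter particle has the longer wavelength.

The neutron has the longer de Broglie wavelength.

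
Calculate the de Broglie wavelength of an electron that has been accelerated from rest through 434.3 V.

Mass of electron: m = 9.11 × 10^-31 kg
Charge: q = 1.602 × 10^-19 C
5.89 × 10^-11 m

When a particle is accelerated through voltage V, it gains kinetic energy KE = qV.

The de Broglie wavelength is then λ = h/√(2mqV):

λ = h/√(2mqV)
λ = (6.626 × 10^-34 J·s) / √(2 × 9.11 × 10^-31 kg × 1.602 × 10^-19 C × 434.3 V)
λ = 5.89 × 10^-11 m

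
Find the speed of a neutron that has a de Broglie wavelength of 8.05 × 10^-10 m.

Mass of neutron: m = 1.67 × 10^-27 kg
4.93 × 10^2 m/s

From the de Broglie relation λ = h/(mv), we solve for v:

v = h/(mλ)
v = (6.626 × 10^-34 J·s) / (1.67 × 10^-27 kg × 8.05 × 10^-10 m)
v = 4.93 × 10^2 m/s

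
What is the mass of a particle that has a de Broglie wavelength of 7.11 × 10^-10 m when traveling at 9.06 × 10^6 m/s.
1.03 × 10^-31 kg

From the de Broglie relation λ = h/(mv), we solve for m:

m = h/(λv)
m = (6.626 × 10^-34 J·s) / (7.11 × 10^-10 m × 9.06 × 10^6 m/s)
m = 1.03 × 10^-31 kg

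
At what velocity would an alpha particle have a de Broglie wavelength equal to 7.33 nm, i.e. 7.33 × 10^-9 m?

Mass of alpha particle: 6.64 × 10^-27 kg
1.36 × 10^1 m/s

From λ = h/(mv), solve for v:

v = h/(mλ)
v = (6.626 × 10^-34 J·s) / (6.64 × 10^-27 kg × 7.33 × 10^-9 m)
v = 1.36 × 10^1 m/s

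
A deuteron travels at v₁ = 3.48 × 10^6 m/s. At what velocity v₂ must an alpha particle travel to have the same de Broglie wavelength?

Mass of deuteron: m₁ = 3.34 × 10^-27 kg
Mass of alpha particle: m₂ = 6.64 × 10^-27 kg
v₂ = 1.75 × 10^6 m/s

For equal de Broglie wavelengths: λ₁ = λ₂

h/(m₁v₁) = h/(m₂v₂)
m₁v₁ = m₂v₂
v₂ = v₁ · (m₁/m₂)

v₂ = 3.48 × 10^6 m/s × (3.34 × 10^-27 kg / 6.64 × 10^-27 kg)
v₂ = 1.75 × 10^6 m/s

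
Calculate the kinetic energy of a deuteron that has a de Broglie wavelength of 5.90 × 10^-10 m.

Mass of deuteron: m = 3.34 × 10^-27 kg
1.89 × 10^-22 J (or 1.18 × 10^-3 eV)

From λ = h/√(2mKE), we solve for KE:

λ² = h²/(2mKE)
KE = h²/(2mλ²)
KE = (6.626 × 10^-34 J·s)² / (2 × 3.34 × 10^-27 kg × (5.90 × 10^-10 m)²)
KE = 1.89 × 10^-22 J
KE = 1.18 × 10^-3 eV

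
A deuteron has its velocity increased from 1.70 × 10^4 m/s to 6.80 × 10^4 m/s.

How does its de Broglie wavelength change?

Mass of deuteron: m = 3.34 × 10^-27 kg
The wavelength decreases by a factor of 4.

Using λ = h/(mv):

Initial wavelength: λ₁ = h/(mv₁) = 1.17 × 10^-11 m
Final wavelength: λ₂ = h/(mv₂) = 2.92 × 10^-12 m

Since λ ∝ 1/v, when velocity increases by a factor of 4, the wavelength decreases by a factor of 4.

λ₂/λ₁ = v₁/v₂ = 1/4

The wavelength decreases by a factor of 4.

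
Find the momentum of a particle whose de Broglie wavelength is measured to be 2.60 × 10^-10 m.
2.55 × 10^-24 kg·m/s

From the de Broglie relation λ = h/p, we solve for p:

p = h/λ
p = (6.626 × 10^-34 J·s) / (2.60 × 10^-10 m)
p = 2.55 × 10^-24 kg·m/s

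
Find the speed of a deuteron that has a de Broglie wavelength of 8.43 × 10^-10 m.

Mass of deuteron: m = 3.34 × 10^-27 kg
2.35 × 10^2 m/s

From the de Broglie relation λ = h/(mv), we solve for v:

v = h/(mλ)
v = (6.626 × 10^-34 J·s) / (3.34 × 10^-27 kg × 8.43 × 10^-10 m)
v = 2.35 × 10^2 m/s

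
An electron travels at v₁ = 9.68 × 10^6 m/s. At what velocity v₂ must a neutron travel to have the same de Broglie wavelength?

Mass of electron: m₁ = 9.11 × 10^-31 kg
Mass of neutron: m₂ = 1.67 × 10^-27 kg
v₂ = 5.28 × 10^3 m/s

For equal de Broglie wavelengths: λ₁ = λ₂

h/(m₁v₁) = h/(m₂v₂)
m₁v₁ = m₂v₂
v₂ = v₁ · (m₁/m₂)

v₂ = 9.68 × 10^6 m/s × (9.11 × 10^-31 kg / 1.67 × 10^-27 kg)
v₂ = 5.28 × 10^3 m/s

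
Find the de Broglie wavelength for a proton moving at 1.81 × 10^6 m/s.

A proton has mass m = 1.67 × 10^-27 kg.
2.19 × 10^-13 m

Using the de Broglie relation λ = h/(mv):

λ = h/(mv)
λ = (6.626 × 10^-34 J·s) / (1.67 × 10^-27 kg × 1.81 × 10^6 m/s)
λ = 2.19 × 10^-13 m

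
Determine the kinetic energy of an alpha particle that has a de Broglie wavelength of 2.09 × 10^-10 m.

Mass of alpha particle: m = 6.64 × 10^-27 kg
7.57 × 10^-22 J (or 4.72 × 10^-3 eV)

From λ = h/√(2mKE), we solve for KE:

λ² = h²/(2mKE)
KE = h²/(2mλ²)
KE = (6.626 × 10^-34 J·s)² / (2 × 6.64 × 10^-27 kg × (2.09 × 10^-10 m)²)
KE = 7.57 × 10^-22 J
KE = 4.72 × 10^-3 eV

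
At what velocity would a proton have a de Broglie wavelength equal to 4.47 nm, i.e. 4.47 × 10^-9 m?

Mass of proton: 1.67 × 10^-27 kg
8.88 × 10^1 m/s

From λ = h/(mv), solve for v:

v = h/(mλ)
v = (6.626 × 10^-34 J·s) / (1.67 × 10^-27 kg × 4.47 × 10^-9 m)
v = 8.88 × 10^1 m/s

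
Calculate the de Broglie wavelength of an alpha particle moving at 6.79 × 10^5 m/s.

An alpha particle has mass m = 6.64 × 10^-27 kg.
1.47 × 10^-13 m

Using the de Broglie relation λ = h/(mv):

λ = h/(mv)
λ = (6.626 × 10^-34 J·s) / (6.64 × 10^-27 kg × 6.79 × 10^5 m/s)
λ = 1.47 × 10^-13 m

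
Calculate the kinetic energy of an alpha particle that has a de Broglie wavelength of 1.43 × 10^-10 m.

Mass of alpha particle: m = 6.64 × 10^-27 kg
1.62 × 10^-21 J (or 0.0101 eV)

From λ = h/√(2mKE), we solve for KE:

λ² = h²/(2mKE)
KE = h²/(2mλ²)
KE = (6.626 × 10^-34 J·s)² / (2 × 6.64 × 10^-27 kg × (1.43 × 10^-10 m)²)
KE = 1.62 × 10^-21 J
KE = 0.0101 eV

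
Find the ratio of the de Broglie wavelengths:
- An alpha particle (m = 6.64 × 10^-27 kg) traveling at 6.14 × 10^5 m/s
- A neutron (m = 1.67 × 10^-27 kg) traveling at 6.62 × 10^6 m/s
λ₁/λ₂ = 2.71

Using λ = h/(mv):

λ₁ = h/(m₁v₁) = 1.63 × 10^-13 m
λ₂ = h/(m₂v₂) = 5.99 × 10^-14 m

Ratio λ₁/λ₂ = (m₂v₂)/(m₁v₁)
         = (1.67 × 10^-27 kg × 6.62 × 10^6 m/s) / (6.64 × 10^-27 kg × 6.14 × 10^5 m/s)
         = 2.71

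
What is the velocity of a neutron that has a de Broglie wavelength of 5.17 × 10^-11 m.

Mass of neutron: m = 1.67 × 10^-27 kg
7.67 × 10^3 m/s

From the de Broglie relation λ = h/(mv), we solve for v:

v = h/(mλ)
v = (6.626 × 10^-34 J·s) / (1.67 × 10^-27 kg × 5.17 × 10^-11 m)
v = 7.67 × 10^3 m/s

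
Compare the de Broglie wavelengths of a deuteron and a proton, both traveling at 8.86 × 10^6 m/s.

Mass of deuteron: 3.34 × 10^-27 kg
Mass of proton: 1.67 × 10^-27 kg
The proton has the longer wavelength.

Using λ = h/(mv), since both particles have the same velocity, the wavelength depends only on mass.

For deuteron: λ₁ = h/(m₁v) = 2.24 × 10^-14 m
For proton: λ₂ = h/(m₂v) = 4.48 × 10^-14 m

Since λ ∝ 1/m at constant velocity, the lighter particle has the longer wavelength.

The proton has the longer de Broglie wavelength.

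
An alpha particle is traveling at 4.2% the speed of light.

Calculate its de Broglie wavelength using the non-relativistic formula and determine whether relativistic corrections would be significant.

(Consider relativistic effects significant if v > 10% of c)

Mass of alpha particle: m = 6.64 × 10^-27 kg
No, relativistic corrections are not needed.

Using the non-relativistic de Broglie formula λ = h/(mv):

v = 4.2% × c = 1.259 × 10^7 m/s

λ = h/(mv)
λ = (6.626 × 10^-34 J·s) / (6.64 × 10^-27 kg × 1.259 × 10^7 m/s)
λ = 7.93 × 10^-15 m

Since v = 4.2% of c < 10% of c, relativistic corrections are NOT significant and this non-relativistic result is a good approximation.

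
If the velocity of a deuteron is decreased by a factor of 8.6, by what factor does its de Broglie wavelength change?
The wavelength increases by a factor of 8.6.

From λ = h/(mv), the wavelength is inversely proportional to velocity:

λ ∝ 1/v

If v → v/8.6, then λ → 8.6λ

When velocity is decreased by a factor of 8.6, the wavelength increases by a factor of 8.6.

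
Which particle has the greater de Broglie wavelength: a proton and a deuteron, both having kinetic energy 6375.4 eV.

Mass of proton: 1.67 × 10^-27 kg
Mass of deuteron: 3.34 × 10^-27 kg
The proton has the longer wavelength.

Using λ = h/√(2mKE):

For proton: λ₁ = h/√(2m₁KE) = 3.59 × 10^-13 m
For deuteron: λ₂ = h/√(2m₂KE) = 2.54 × 10^-13 m

Since λ ∝ 1/√m at constant kinetic energy, the lighter particle has the longer wavelength.

The proton has the longer de Broglie wavelength.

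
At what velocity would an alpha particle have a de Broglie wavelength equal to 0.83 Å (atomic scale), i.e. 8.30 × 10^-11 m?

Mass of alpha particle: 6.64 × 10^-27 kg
1.20 × 10^3 m/s

From λ = h/(mv), solve for v:

v = h/(mλ)
v = (6.626 × 10^-34 J·s) / (6.64 × 10^-27 kg × 8.30 × 10^-11 m)
v = 1.20 × 10^3 m/s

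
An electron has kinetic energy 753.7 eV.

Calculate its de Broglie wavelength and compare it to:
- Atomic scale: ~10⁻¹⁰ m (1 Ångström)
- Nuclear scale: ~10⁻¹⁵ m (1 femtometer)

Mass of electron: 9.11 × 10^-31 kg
λ = 4.47 × 10^-11 m, which is between nuclear and atomic scales.

Using λ = h/√(2mKE):

KE = 753.7 eV = 1.208 × 10^-16 J

λ = h/√(2mKE)
λ = (6.626 × 10^-34 J·s) / √(2 × 9.11 × 10^-31 kg × 1.208 × 10^-16 J)
λ = 4.47 × 10^-11 m

Comparison:
- Atomic scale (10⁻¹⁰ m): λ is 0.45× this size
- Nuclear scale (10⁻¹⁵ m): λ is 4.5e+04× this size

The wavelength is between nuclear and atomic scales.

This wavelength is appropriate for probing atomic structure but too large for nuclear physics experiments.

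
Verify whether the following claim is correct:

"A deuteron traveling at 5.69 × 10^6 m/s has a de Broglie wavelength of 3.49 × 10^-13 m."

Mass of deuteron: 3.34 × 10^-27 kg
False

The claim is incorrect.

Using λ = h/(mv):
λ = (6.626 × 10^-34 J·s) / (3.34 × 10^-27 kg × 5.69 × 10^6 m/s)
λ = 3.49 × 10^-14 m

The actual wavelength differs from the claimed 3.49 × 10^-13 m.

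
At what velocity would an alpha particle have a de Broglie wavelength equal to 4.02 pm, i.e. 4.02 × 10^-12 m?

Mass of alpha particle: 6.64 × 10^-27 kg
2.48 × 10^4 m/s

From λ = h/(mv), solve for v:

v = h/(mλ)
v = (6.626 × 10^-34 J·s) / (6.64 × 10^-27 kg × 4.02 × 10^-12 m)
v = 2.48 × 10^4 m/s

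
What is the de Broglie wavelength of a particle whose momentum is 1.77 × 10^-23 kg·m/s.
3.74 × 10^-11 m

Using the de Broglie relation λ = h/p:

λ = h/p
λ = (6.626 × 10^-34 J·s) / (1.77 × 10^-23 kg·m/s)
λ = 3.74 × 10^-11 m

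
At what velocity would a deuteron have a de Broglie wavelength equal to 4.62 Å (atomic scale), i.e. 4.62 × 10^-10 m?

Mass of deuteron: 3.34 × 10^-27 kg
4.29 × 10^2 m/s

From λ = h/(mv), solve for v:

v = h/(mλ)
v = (6.626 × 10^-34 J·s) / (3.34 × 10^-27 kg × 4.62 × 10^-10 m)
v = 4.29 × 10^2 m/s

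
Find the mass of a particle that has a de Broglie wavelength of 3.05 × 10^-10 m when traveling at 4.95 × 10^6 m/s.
4.39 × 10^-31 kg

From the de Broglie relation λ = h/(mv), we solve for m:

m = h/(λv)
m = (6.626 × 10^-34 J·s) / (3.05 × 10^-10 m × 4.95 × 10^6 m/s)
m = 4.39 × 10^-31 kg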